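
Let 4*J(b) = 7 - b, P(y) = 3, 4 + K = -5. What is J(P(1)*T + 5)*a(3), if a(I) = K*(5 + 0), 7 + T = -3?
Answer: -360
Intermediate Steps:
K = -9 (K = -4 - 5 = -9)
T = -10 (T = -7 - 3 = -10)
J(b) = 7/4 - b/4 (J(b) = (7 - b)/4 = 7/4 - b/4)
a(I) = -45 (a(I) = -9*(5 + 0) = -9*5 = -45)
J(P(1)*T + 5)*a(3) = (7/4 - (3*(-10) + 5)/4)*(-45) = (7/4 - (-30 + 5)/4)*(-45) = (7/4 - ¼*(-25))*(-45) = (7/4 + 25/4)*(-45) = 8*(-45) = -360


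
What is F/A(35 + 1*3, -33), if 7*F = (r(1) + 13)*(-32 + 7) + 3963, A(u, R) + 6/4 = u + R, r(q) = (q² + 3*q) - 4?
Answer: 7276/49 ≈ 148.49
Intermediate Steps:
r(q) = -4 + q² + 3*q
A(u, R) = -3/2 + R + u (A(u, R) = -3/2 + (u + R) = -3/2 + (R + u) = -3/2 + R + u)
F = 3638/7 (F = (((-4 + 1² + 3*1) + 13)*(-32 + 7) + 3963)/7 = (((-4 + 1 + 3) + 13)*(-25) + 3963)/7 = ((0 + 13)*(-25) + 3963)/7 = (13*(-25) + 3963)/7 = (-325 + 3963)/7 = (⅐)*3638 = 3638/7 ≈ 519.71)
F/A(35 + 1*3, -33) = 3638/(7*(-3/2 - 33 + (35 + 1*3))) = 3638/(7*(-3/2 - 33 + (35 + 3))) = 3638/(7*(-3/2 - 33 + 38)) = 3638/(7*(7/2)) = (3638/7)*(2/7) = 7276/49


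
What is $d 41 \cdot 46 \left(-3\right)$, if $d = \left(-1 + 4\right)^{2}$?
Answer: $-50922$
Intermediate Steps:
$d = 9$ ($d = 3^{2} = 9$)
$d 41 \cdot 46 \left(-3\right) = 9 \cdot 41 \cdot 46 \left(-3\right) = 9 \cdot 1886 \left(-3\right) = 9 \left(-5658\right) = -50922$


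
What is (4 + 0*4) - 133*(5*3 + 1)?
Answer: -2124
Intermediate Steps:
(4 + 0*4) - 133*(5*3 + 1) = (4 + 0) - 133*(15 + 1) = 4 - 133*16 = 4 - 2128 = -2124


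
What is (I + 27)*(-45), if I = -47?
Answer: 900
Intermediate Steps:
(I + 27)*(-45) = (-47 + 27)*(-45) = -20*(-45) = 900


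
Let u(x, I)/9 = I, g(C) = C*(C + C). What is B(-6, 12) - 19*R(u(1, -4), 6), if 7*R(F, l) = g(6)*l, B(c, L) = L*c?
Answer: -8712/7 ≈ -1244.6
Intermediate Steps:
g(C) = 2*C² (g(C) = C*(2*C) = 2*C²)
u(x, I) = 9*I
R(F, l) = 72*l/7 (R(F, l) = ((2*6²)*l)/7 = ((2*36)*l)/7 = (72*l)/7 = 72*l/7)
B(-6, 12) - 19*R(u(1, -4), 6) = 12*(-6) - 1368*6/7 = -72 - 19*432/7 = -72 - 8208/7 = -8712/7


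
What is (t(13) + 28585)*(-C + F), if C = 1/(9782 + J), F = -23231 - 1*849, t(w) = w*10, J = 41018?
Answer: -7025205157743/10160 ≈ -6.9146e+8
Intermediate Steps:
t(w) = 10*w
F = -24080 (F = -23231 - 849 = -24080)
C = 1/50800 (C = 1/(9782 + 41018) = 1/50800 ≈ 1.9685e-5)
(t(13) + 28585)*(-C + F) = (10*13 + 28585)*(-1*1/50800 - 24080) = (130 + 28585)*(-1/50800 - 24080) = 28715*(-1223264001/50800) = -7025205157743/10160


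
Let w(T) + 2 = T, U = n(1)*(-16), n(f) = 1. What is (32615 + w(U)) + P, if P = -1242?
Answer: 31355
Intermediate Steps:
U = -16 (U = 1*(-16) = -16)
w(T) = -2 + T
(32615 + w(U)) + P = (32615 + (-2 - 16)) - 1242 = (32615 - 18) - 1242 = 32597 - 1242 = 31355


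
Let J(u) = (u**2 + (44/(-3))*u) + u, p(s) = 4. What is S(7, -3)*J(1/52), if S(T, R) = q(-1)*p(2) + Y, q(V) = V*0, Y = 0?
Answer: 0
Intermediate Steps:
q(V) = 0
S(T, R) = 0 (S(T, R) = 0*4 + 0 = 0 + 0 = 0)
J(u) = u**2 - 41*u/3 (J(u) = (u**2 + (44*(-1/3))*u) + u = (u**2 - 44*u/3) + u = u**2 - 41*u/3)
S(7, -3)*J(1/52) = 0*((1/3)*(-41 + 3/52)/52) = 0*((1/3)*(1/52)*(-41 + 3*(1/52))) = 0*((1/3)*(1/52)*(-41 + 3/52)) = 0*((1/3)*(1/52)*(-2129/52)) = 0*(-2129/8112) = 0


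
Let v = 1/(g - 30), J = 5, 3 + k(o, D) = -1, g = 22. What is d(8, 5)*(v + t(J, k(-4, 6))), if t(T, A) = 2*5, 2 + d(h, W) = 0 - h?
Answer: -395/4 ≈ -98.750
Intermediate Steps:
k(o, D) = -4 (k(o, D) = -3 - 1 = -4)
d(h, W) = -2 - h (d(h, W) = -2 + (0 - h) = -2 - h)
t(T, A) = 10
v = -⅛ (v = 1/(22 - 30) = 1/(-8) = -⅛ ≈ -0.12500)
d(8, 5)*(v + t(J, k(-4, 6))) = (-2 - 1*8)*(-⅛ + 10) = (-2 - 8)*(79/8) = -10*79/8 = -395/4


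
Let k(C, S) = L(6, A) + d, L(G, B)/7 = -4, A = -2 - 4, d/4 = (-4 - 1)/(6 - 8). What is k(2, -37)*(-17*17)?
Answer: 5202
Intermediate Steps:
d = 10 (d = 4*((-4 - 1)/(6 - 8)) = 4*(-5/(-2)) = 4*(-5*(-½)) = 4*(5/2) = 10)
A = -6
L(G, B) = -28 (L(G, B) = 7*(-4) = -28)
k(C, S) = -18 (k(C, S) = -28 + 10 = -18)
k(2, -37)*(-17*17) = -(-306)*17 = -18*(-289) = 5202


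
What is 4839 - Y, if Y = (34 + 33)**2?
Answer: 350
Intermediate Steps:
Y = 4489 (Y = 67**2 = 4489)
4839 - Y = 4839 - 1*4489 = 4839 - 4489 = 350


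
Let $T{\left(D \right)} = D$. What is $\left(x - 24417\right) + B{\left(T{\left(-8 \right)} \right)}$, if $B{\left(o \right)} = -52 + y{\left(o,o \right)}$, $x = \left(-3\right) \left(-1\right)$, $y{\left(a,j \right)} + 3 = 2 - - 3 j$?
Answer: $-24491$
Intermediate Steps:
$y{\left(a,j \right)} = -1 + 3 j$ ($y{\left(a,j \right)} = -3 - \left(-2 - 3 j\right) = -3 + \left(2 + 3 j\right) = -1 + 3 j$)
$x = 3$
$B{\left(o \right)} = -53 + 3 o$ ($B{\left(o \right)} = -52 + \left(-1 + 3 o\right) = -53 + 3 o$)
$\left(x - 24417\right) + B{\left(T{\left(-8 \right)} \right)} = \left(3 - 24417\right) + \left(-53 + 3 \left(-8\right)\right) = -24414 - 77 = -24491$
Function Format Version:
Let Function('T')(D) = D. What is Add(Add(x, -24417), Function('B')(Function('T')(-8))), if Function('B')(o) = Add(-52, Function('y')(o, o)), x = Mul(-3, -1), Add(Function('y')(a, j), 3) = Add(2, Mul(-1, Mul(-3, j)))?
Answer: -24491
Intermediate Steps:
Function('y')(a, j) = Add(-1, Mul(3, j)) (Function('y')(a, j) = Add(-3, Add(2, Mul(-1, Mul(-3, j)))) = Add(-3, Add(2, Mul(3, j))) = Add(-1, Mul(3, j)))
x = 3
Function('B')(o) = Add(-53, Mul(3, o)) (Function('B')(o) = Add(-52, Add(-1, Mul(3, o))) = Add(-53, Mul(3, o)))
Add(Add(x, -24417), Function('B')(Function('T')(-8))) = Add(Add(3, -24417), Add(-53, Mul(3, -8))) = Add(-24414, Add(-53, -24)) = Add(-24414, -77) = -24491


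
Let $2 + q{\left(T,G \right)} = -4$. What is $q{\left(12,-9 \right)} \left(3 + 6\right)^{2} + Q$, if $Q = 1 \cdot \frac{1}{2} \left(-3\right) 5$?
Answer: $- \frac{987}{2} \approx -493.5$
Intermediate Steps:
$q{\left(T,G \right)} = -6$ ($q{\left(T,G \right)} = -2 - 4 = -6$)
$Q = - \frac{15}{2}$ ($Q = 1 \cdot \frac{1}{2} \left(-3\right) 5 = \frac{1}{2} \left(-3\right) 5 = \left(- \frac{3}{2}\right) 5 = - \frac{15}{2} \approx -7.5$)
$q{\left(12,-9 \right)} \left(3 + 6\right)^{2} + Q = - 6 \left(3 + 6\right)^{2} - \frac{15}{2} = - 6 \cdot 9^{2} - \frac{15}{2} = \left(-6\right) 81 - \frac{15}{2} = -486 - \frac{15}{2} = - \frac{987}{2}$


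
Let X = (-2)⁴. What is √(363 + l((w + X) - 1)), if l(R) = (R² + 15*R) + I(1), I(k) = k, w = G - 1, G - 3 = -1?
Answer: 2*√215 ≈ 29.326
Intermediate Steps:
G = 2 (G = 3 - 1 = 2)
X = 16
w = 1 (w = 2 - 1 = 1)
l(R) = 1 + R² + 15*R (l(R) = (R² + 15*R) + 1 = 1 + R² + 15*R)
√(363 + l((w + X) - 1)) = √(363 + (1 + ((1 + 16) - 1)² + 15*((1 + 16) - 1))) = √(363 + (1 + (17 - 1)² + 15*(17 - 1))) = √(363 + (1 + 16² + 15*16)) = √(363 + (1 + 256 + 240)) = √(363 + 497) = √860 = 2*√215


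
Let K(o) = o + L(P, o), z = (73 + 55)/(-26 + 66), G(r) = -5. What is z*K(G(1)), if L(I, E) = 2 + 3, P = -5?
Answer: 0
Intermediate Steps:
L(I, E) = 5
z = 16/5 (z = 128/40 = 128*(1/40) = 16/5 ≈ 3.2000)
K(o) = 5 + o (K(o) = o + 5 = 5 + o)
z*K(G(1)) = 16*(5 - 5)/5 = (16/5)*0 = 0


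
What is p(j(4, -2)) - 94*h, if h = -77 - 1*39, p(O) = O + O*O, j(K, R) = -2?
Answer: 10906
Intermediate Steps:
p(O) = O + O²
h = -116 (h = -77 - 39 = -116)
p(j(4, -2)) - 94*h = -2*(1 - 2) - 94*(-116) = -2*(-1) + 10904 = 2 + 10904 = 10906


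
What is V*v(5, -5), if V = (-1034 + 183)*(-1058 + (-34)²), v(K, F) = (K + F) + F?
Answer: 416990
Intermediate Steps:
v(K, F) = K + 2*F (v(K, F) = (F + K) + F = K + 2*F)
V = -83398 (V = -851*(-1058 + 1156) = -851*98 = -83398)
V*v(5, -5) = -83398*(5 + 2*(-5)) = -83398*(5 - 10) = -83398*(-5) = 416990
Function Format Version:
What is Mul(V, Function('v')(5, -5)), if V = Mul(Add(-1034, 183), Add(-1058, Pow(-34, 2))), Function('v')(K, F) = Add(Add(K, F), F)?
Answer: 416990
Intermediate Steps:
Function('v')(K, F) = Add(K, Mul(2, F)) (Function('v')(K, F) = Add(Add(F, K), F) = Add(K, Mul(2, F)))
V = -83398 (V = Mul(-851, Add(-1058, 1156)) = Mul(-851, 98) = -83398)
Mul(V, Function('v')(5, -5)) = Mul(-83398, Add(5, Mul(2, -5))) = Mul(-83398, Add(5, -10)) = Mul(-83398, -5) = 416990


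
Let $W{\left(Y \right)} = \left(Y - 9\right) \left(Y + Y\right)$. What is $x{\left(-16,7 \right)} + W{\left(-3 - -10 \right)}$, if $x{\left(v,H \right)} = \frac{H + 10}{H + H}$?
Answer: $- \frac{375}{14} \approx -26.786$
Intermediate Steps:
$x{\left(v,H \right)} = \frac{10 + H}{2 H}$
$W{\left(Y \right)} = 2 Y \left(-9 + Y\right)$ ($W{\left(Y \right)} = \left(-9 + Y\right) 2 Y = 2 Y \left(-9 + Y\right)$)
$x{\left(-16,7 \right)} + W{\left(-3 - -10 \right)} = \frac{10 + 7}{2 \cdot 7} + 2 \left(-3 - -10\right) \left(-9 - -7\right) = \frac{1}{2} \cdot \frac{1}{7} \cdot 17 + 2 \left(-3 + 10\right) \left(-9 + \left(-3 + 10\right)\right) = \frac{17}{14} + 2 \cdot 7 \left(-9 + 7\right) = \frac{17}{14} + 2 \cdot 7 \left(-2\right) = \frac{17}{14} - 28 = - \frac{375}{14}$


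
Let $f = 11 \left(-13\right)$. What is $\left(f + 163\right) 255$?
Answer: $5100$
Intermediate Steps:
$f = -143$
$\left(f + 163\right) 255 = \left(-143 + 163\right) 255 = 20 \cdot 255 = 5100$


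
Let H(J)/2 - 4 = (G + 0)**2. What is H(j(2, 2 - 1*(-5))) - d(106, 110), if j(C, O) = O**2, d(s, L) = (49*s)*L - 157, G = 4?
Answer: -571143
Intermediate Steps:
d(s, L) = -157 + 49*L*s (d(s, L) = 49*L*s - 157 = -157 + 49*L*s)
H(J) = 40 (H(J) = 8 + 2*(4 + 0)**2 = 8 + 2*4**2 = 8 + 2*16 = 8 + 32 = 40)
H(j(2, 2 - 1*(-5))) - d(106, 110) = 40 - (-157 + 49*110*106) = 40 - (-157 + 571340) = 40 - 1*571183 = 40 - 571183 = -571143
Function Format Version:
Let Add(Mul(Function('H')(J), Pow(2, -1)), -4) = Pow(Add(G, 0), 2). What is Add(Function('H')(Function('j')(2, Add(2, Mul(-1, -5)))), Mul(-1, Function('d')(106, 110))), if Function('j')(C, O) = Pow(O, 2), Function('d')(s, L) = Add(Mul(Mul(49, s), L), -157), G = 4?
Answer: -571143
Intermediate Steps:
Function('d')(s, L) = Add(-157, Mul(49, L, s)) (Function('d')(s, L) = Add(Mul(49, L, s), -157) = Add(-157, Mul(49, L, s)))
Function('H')(J) = 40 (Function('H')(J) = Add(8, Mul(2, Pow(Add(4, 0), 2))) = Add(8, Mul(2, Pow(4, 2))) = Add(8, Mul(2, 16)) = Add(8, 32) = 40)
Add(Function('H')(Function('j')(2, Add(2, Mul(-1, -5)))), Mul(-1, Function('d')(106, 110))) = Add(40, Mul(-1, Add(-157, Mul(49, 110, 106)))) = Add(40, Mul(-1, Add(-157, 571340))) = Add(40, Mul(-1, 571183)) = Add(40, -571183) = -571143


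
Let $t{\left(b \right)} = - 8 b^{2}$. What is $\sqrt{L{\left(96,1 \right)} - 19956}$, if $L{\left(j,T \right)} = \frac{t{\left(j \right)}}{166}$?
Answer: $\frac{2 i \sqrt{35134149}}{83} \approx 142.83 i$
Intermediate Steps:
$L{\left(j,T \right)} = - \frac{4 j^{2}}{83}$ ($L{\left(j,T \right)} = \frac{\left(-8\right) j^{2}}{166} = - 8 j^{2} \cdot \frac{1}{166} = - \frac{4 j^{2}}{83}$)
$\sqrt{L{\left(96,1 \right)} - 19956} = \sqrt{- \frac{4 \cdot 96^{2}}{83} - 19956} = \sqrt{\left(- \frac{4}{83}\right) 9216 - 19956} = \sqrt{- \frac{36864}{83} - 19956} = \sqrt{- \frac{1693212}{83}} = \frac{2 i \sqrt{35134149}}{83}$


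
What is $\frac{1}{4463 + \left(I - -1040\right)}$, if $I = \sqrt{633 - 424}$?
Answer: $\frac{5503}{30282800} - \frac{\sqrt{209}}{30282800} \approx 0.00018124$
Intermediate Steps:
$I = \sqrt{209} \approx 14.457$
$\frac{1}{4463 + \left(I - -1040\right)} = \frac{1}{4463 + \left(\sqrt{209} - -1040\right)} = \frac{1}{4463 + \left(\sqrt{209} + 1040\right)} = \frac{1}{4463 + \left(1040 + \sqrt{209}\right)} = \frac{1}{5503 + \sqrt{209}}$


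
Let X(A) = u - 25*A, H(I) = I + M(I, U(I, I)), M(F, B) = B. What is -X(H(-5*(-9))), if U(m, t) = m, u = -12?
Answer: 2262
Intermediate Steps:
H(I) = 2*I (H(I) = I + I = 2*I)
X(A) = -12 - 25*A
-X(H(-5*(-9))) = -(-12 - 50*(-5*(-9))) = -(-12 - 50*45) = -(-12 - 25*90) = -(-12 - 2250) = -1*(-2262) = 2262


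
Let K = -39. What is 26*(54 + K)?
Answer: 390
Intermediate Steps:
26*(54 + K) = 26*(54 - 39) = 26*15 = 390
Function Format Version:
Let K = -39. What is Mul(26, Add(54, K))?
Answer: 390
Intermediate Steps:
Mul(26, Add(54, K)) = Mul(26, Add(54, -39)) = Mul(26, 15) = 390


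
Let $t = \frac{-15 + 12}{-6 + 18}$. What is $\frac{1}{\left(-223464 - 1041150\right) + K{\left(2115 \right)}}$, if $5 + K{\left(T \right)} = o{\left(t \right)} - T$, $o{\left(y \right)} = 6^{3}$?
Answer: $- \frac{1}{1266518} \approx -7.8957 \cdot 10^{-7}$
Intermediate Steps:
$t = - \frac{1}{4}$ ($t = - \frac{3}{12} = \left(-3\right) \frac{1}{12} = - \frac{1}{4} \approx -0.25$)
$o{\left(y \right)} = 216$
$K{\left(T \right)} = 211 - T$ ($K{\left(T \right)} = -5 - \left(-216 + T\right) = 211 - T$)
$\frac{1}{\left(-223464 - 1041150\right) + K{\left(2115 \right)}} = \frac{1}{\left(-223464 - 1041150\right) + \left(211 - 2115\right)} = \frac{1}{-1264614 - 1904} = \frac{1}{-1266518} = - \frac{1}{1266518}$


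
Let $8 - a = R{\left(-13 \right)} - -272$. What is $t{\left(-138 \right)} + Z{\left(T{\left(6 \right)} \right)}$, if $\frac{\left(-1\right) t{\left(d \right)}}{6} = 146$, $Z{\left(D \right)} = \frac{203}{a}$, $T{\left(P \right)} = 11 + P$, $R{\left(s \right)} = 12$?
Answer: $- \frac{241979}{276} \approx -876.74$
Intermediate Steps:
$a = -276$ ($a = 8 - \left(12 - -272\right) = 8 - \left(12 + 272\right) = 8 - 284 = -276$)
$Z{\left(D \right)} = - \frac{203}{276}$ ($Z{\left(D \right)} = \frac{203}{-276} = 203 \left(- \frac{1}{276}\right) = - \frac{203}{276}$)
$t{\left(d \right)} = -876$ ($t{\left(d \right)} = \left(-6\right) 146 = -876$)
$t{\left(-138 \right)} + Z{\left(T{\left(6 \right)} \right)} = -876 - \frac{203}{276} = - \frac{241979}{276}$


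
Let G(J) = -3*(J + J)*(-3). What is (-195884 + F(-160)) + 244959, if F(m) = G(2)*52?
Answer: 50947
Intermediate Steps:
G(J) = 18*J (G(J) = -6*J*(-3) = 18*J)
F(m) = 1872 (F(m) = (18*2)*52 = 36*52 = 1872)
(-195884 + F(-160)) + 244959 = (-195884 + 1872) + 244959 = -194012 + 244959 = 50947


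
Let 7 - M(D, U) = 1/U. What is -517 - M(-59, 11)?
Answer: -5763/11 ≈ -523.91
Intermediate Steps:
M(D, U) = 7 - 1/U
-517 - M(-59, 11) = -517 - (7 - 1/11) = -517 - 1*76/11 = -517 - 76/11 = -5763/11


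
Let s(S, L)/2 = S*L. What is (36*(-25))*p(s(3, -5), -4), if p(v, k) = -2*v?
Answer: -54000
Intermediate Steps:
s(S, L) = 2*L*S (s(S, L) = 2*(S*L) = 2*(L*S) = 2*L*S)
(36*(-25))*p(s(3, -5), -4) = (36*(-25))*(-4*(-5)*3) = -(-1800)*(-30) = -900*60 = -54000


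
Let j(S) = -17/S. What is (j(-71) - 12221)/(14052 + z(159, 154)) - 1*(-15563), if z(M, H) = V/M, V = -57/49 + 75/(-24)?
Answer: 967715941542803/62184027625 ≈ 15562.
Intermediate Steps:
V = -1681/392 (V = -57*1/49 + 75*(-1/24) = -57/49 - 25/8 = -1681/392 ≈ -4.2883)
z(M, H) = -1681/(392*M)
(j(-71) - 12221)/(14052 + z(159, 154)) - 1*(-15563) = (-17/(-71) - 12221)/(14052 - 1681/392/159) - 1*(-15563) = (-17*(-1/71) - 12221)/(14052 - 1681/392*1/159) + 15563 = (17/71 - 12221)/(14052 - 1681/62328) + 15563 = -867674/(71*875831375/62328) + 15563 = -867674/71*62328/875831375 + 15563 = -54080385072/62184027625 + 15563 = 967715941542803/62184027625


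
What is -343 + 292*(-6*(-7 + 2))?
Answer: 8417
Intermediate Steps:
-343 + 292*(-6*(-7 + 2)) = -343 + 292*(-6*(-5)) = -343 + 292*30 = -343 + 8760 = 8417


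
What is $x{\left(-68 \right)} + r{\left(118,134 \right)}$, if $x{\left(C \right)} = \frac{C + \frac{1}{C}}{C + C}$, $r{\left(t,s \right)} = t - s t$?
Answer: $- \frac{145133487}{9248} \approx -15694.0$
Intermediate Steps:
$r{\left(t,s \right)} = t - s t$
$x{\left(C \right)} = \frac{C + \frac{1}{C}}{2 C}$
$x{\left(-68 \right)} + r{\left(118,134 \right)} = \frac{1 + \left(-68\right)^{2}}{2 \cdot 4624} + 118 \left(1 - 134\right) = \frac{1}{2} \cdot \frac{1}{4624} \left(1 + 4624\right) + 118 \left(1 - 134\right) = \frac{1}{2} \cdot \frac{1}{4624} \cdot 4625 + 118 \left(-133\right) = \frac{4625}{9248} - 15694 = - \frac{145133487}{9248}$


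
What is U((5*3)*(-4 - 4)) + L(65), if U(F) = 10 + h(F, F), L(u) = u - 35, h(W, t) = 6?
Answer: 46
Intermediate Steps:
L(u) = -35 + u
U(F) = 16 (U(F) = 10 + 6 = 16)
U((5*3)*(-4 - 4)) + L(65) = 16 + (-35 + 65) = 16 + 30 = 46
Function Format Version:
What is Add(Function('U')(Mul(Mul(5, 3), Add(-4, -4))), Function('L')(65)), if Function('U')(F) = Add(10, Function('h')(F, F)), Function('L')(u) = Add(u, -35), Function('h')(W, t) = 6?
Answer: 46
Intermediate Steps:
Function('L')(u) = Add(-35, u)
Function('U')(F) = 16 (Function('U')(F) = Add(10, 6) = 16)
Add(Function('U')(Mul(Mul(5, 3), Add(-4, -4))), Function('L')(65)) = Add(16, Add(-35, 65)) = Add(16, 30) = 46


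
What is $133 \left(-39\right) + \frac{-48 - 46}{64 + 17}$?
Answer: $- \frac{420241}{81} \approx -5188.2$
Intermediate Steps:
$133 \left(-39\right) + \frac{-48 - 46}{64 + 17} = -5187 - \frac{94}{81} = - \frac{420241}{81}$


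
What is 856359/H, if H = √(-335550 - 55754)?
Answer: -856359*I*√97826/195652 ≈ -1369.0*I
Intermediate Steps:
H = 2*I*√97826 (H = √(-391304) = 2*I*√97826 ≈ 625.54*I)
856359/H = 856359/((2*I*√97826)) = 856359*(-I*√97826/195652) = -856359*I*√97826/195652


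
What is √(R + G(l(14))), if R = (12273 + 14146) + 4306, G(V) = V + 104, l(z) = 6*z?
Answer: √30913 ≈ 175.82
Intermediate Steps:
G(V) = 104 + V
R = 30725 (R = 26419 + 4306 = 30725)
√(R + G(l(14))) = √(30725 + (104 + 6*14)) = √(30725 + (104 + 84)) = √(30725 + 188) = √30913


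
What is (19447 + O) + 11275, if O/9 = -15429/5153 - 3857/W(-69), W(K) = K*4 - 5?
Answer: 44625097094/1447993 ≈ 30819.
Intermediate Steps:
W(K) = -5 + 4*K (W(K) = 4*K - 5 = -5 + 4*K)
O = 139856148/1447993 (O = 9*(-15429/5153 - 3857/(-5 + 4*(-69))) = 9*(-15429*1/5153 - 3857/(-5 - 276)) = 9*(-15429/5153 - 3857/(-281)) = 9*(-15429/5153 - 3857*(-1/281)) = 9*(-15429/5153 + 3857/281) = 9*(15539572/1447993) = 139856148/1447993 ≈ 96.586)
(19447 + O) + 11275 = (19447 + 139856148/1447993) + 11275 = 28298976019/1447993 + 11275 = 44625097094/1447993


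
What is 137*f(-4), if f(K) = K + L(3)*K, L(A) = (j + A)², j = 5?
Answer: -35620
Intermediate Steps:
L(A) = (5 + A)²
f(K) = 65*K (f(K) = K + (5 + 3)²*K = K + 8²*K = K + 64*K = 65*K)
137*f(-4) = 137*(65*(-4)) = 137*(-260) = -35620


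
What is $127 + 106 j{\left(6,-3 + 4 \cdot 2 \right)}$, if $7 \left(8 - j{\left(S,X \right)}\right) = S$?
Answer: $\frac{6189}{7} \approx 884.14$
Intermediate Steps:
$j{\left(S,X \right)} = 8 - \frac{S}{7}$
$127 + 106 j{\left(6,-3 + 4 \cdot 2 \right)} = 127 + 106 \left(8 - \frac{6}{7}\right) = 127 + 106 \cdot \frac{50}{7} = 127 + \frac{5300}{7} = \frac{6189}{7}$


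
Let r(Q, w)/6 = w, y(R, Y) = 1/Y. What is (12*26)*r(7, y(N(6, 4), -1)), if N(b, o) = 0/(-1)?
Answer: -1872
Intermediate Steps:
N(b, o) = 0 (N(b, o) = 0*(-1) = 0)
r(Q, w) = 6*w
(12*26)*r(7, y(N(6, 4), -1)) = (12*26)*(6/(-1)) = 312*(6*(-1)) = 312*(-6) = -1872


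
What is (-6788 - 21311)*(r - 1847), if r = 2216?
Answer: -10368531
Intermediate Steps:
(-6788 - 21311)*(r - 1847) = (-6788 - 21311)*(2216 - 1847) = -28099*369 = -10368531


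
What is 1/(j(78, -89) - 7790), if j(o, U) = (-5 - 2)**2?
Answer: -1/7741 ≈ -0.00012918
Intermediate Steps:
j(o, U) = 49 (j(o, U) = (-7)**2 = 49)
1/(j(78, -89) - 7790) = 1/(49 - 7790) = 1/(-7741) = -1/7741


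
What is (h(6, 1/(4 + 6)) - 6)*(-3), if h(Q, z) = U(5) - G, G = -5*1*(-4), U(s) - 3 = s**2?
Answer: -6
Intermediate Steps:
U(s) = 3 + s**2
G = 20 (G = -5*(-4) = 20)
h(Q, z) = 8 (h(Q, z) = (3 + 5**2) - 1*20 = (3 + 25) - 20 = 28 - 20 = 8)
(h(6, 1/(4 + 6)) - 6)*(-3) = (8 - 6)*(-3) = 2*(-3) = -6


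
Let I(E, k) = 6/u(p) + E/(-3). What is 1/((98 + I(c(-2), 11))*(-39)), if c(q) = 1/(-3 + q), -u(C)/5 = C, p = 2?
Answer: -5/19006 ≈ -0.00026307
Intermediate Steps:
u(C) = -5*C
I(E, k) = -⅗ - E/3 (I(E, k) = 6/((-5*2)) + E/(-3) = 6/(-10) + E*(-⅓) = 6*(-⅒) - E/3 = -⅗ - E/3)
1/((98 + I(c(-2), 11))*(-39)) = 1/((98 + (-⅗ - 1/(3*(-3 - 2))))*(-39)) = 1/((98 + (-⅗ - ⅓/(-5)))*(-39)) = 1/((98 + (-⅗ - ⅓*(-⅕)))*(-39)) = 1/((98 + (-⅗ + 1/15))*(-39)) = 1/((98 - 8/15)*(-39)) = 1/((1462/15)*(-39)) = 1/(-19006/5) = -5/19006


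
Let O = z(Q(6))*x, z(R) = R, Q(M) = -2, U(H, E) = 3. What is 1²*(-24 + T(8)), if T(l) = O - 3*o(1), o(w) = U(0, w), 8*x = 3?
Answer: -135/4 ≈ -33.750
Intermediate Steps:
x = 3/8 (x = (⅛)*3 = 3/8 ≈ 0.37500)
o(w) = 3
O = -¾ (O = -2*3/8 = -¾ ≈ -0.75000)
T(l) = -39/4 (T(l) = -¾ - 3*3 = -¾ - 9 = -39/4)
1²*(-24 + T(8)) = 1²*(-24 - 39/4) = 1*(-135/4) = -135/4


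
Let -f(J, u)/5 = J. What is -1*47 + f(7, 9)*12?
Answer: -467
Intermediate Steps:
f(J, u) = -5*J
-1*47 + f(7, 9)*12 = -1*47 - 5*7*12 = -47 - 35*12 = -47 - 420 = -467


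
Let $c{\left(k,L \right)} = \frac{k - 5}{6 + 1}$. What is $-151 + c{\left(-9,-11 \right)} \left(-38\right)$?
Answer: $-75$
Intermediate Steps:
$c{\left(k,L \right)} = - \frac{5}{7} + \frac{k}{7}$ ($c{\left(k,L \right)} = \frac{-5 + k}{7} = \left(-5 + k\right) \frac{1}{7} = - \frac{5}{7} + \frac{k}{7}$)
$-151 + c{\left(-9,-11 \right)} \left(-38\right) = -151 + \left(- \frac{5}{7} + \frac{1}{7} \left(-9\right)\right) \left(-38\right) = -151 + \left(- \frac{5}{7} - \frac{9}{7}\right) \left(-38\right) = -151 - -76 = -151 + 76 = -75$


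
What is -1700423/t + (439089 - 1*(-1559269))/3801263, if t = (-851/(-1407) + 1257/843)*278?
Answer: -2555095077707152447/875691605131696 ≈ -2917.8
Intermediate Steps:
t = 230368592/395367 (t = (-851*(-1/1407) + 1257*(1/843))*278 = (851/1407 + 419/281)*278 = (828664/395367)*278 = 230368592/395367 ≈ 582.67)
-1700423/t + (439089 - 1*(-1559269))/3801263 = -1700423/230368592/395367 + (439089 - 1*(-1559269))/3801263 = -1700423*395367/230368592 + (439089 + 1559269)*(1/3801263) = -672291140241/230368592 + 1998358*(1/3801263) = -672291140241/230368592 + 1998358/3801263 = -2555095077707152447/875691605131696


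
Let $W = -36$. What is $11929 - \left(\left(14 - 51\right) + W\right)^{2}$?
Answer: $6600$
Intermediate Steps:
$11929 - \left(\left(14 - 51\right) + W\right)^{2} = 11929 - \left(\left(14 - 51\right) - 36\right)^{2} = 11929 - \left(-37 - 36\right)^{2} = 11929 - \left(-73\right)^{2} = 11929 - 5329 = 6600$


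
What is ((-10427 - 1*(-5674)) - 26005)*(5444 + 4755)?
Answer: -313700842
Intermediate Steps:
((-10427 - 1*(-5674)) - 26005)*(5444 + 4755) = ((-10427 + 5674) - 26005)*10199 = (-4753 - 26005)*10199 = -30758*10199 = -313700842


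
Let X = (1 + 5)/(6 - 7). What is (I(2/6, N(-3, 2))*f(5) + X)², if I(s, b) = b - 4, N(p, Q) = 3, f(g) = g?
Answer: 121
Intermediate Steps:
I(s, b) = -4 + b
X = -6 (X = 6/(-1) = 6*(-1) = -6)
(I(2/6, N(-3, 2))*f(5) + X)² = ((-4 + 3)*5 - 6)² = (-1*5 - 6)² = (-5 - 6)² = (-11)² = 121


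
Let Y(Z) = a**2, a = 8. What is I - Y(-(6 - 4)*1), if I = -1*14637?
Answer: -14701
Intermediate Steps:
I = -14637
Y(Z) = 64 (Y(Z) = 8**2 = 64)
I - Y(-(6 - 4)*1) = -14637 - 1*64 = -14637 - 64 = -14701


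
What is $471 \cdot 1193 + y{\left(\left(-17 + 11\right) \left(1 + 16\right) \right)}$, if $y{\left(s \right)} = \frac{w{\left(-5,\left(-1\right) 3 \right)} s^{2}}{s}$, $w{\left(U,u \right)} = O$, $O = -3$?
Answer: $562209$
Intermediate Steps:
$w{\left(U,u \right)} = -3$
$y{\left(s \right)} = - 3 s$ ($y{\left(s \right)} = \frac{\left(-3\right) s^{2}}{s} = - 3 s$)
$471 \cdot 1193 + y{\left(\left(-17 + 11\right) \left(1 + 16\right) \right)} = 471 \cdot 1193 - 3 \left(-17 + 11\right) \left(1 + 16\right) = 561903 - 3 \left(\left(-6\right) 17\right) = 561903 - -306 = 561903 + 306 = 562209$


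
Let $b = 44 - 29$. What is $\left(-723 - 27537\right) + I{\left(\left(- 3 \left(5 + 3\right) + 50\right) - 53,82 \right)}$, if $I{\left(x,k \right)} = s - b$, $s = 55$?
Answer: $-28220$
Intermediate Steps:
$b = 15$ ($b = 44 - 29 = 15$)
$I{\left(x,k \right)} = 40$ ($I{\left(x,k \right)} = 55 - 15 = 40$)
$\left(-723 - 27537\right) + I{\left(\left(- 3 \left(5 + 3\right) + 50\right) - 53,82 \right)} = \left(-723 - 27537\right) + 40 = -28260 + 40 = -28220$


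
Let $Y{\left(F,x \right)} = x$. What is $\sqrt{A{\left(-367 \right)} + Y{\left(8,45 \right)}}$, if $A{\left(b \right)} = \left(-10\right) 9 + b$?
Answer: $2 i \sqrt{103} \approx 20.298 i$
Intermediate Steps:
$A{\left(b \right)} = -90 + b$
$\sqrt{A{\left(-367 \right)} + Y{\left(8,45 \right)}} = \sqrt{\left(-90 - 367\right) + 45} = \sqrt{-457 + 45} = \sqrt{-412} = 2 i \sqrt{103}$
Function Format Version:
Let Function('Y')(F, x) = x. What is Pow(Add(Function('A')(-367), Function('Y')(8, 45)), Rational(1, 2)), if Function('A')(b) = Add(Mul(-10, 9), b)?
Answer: Mul(2, I, Pow(103, Rational(1, 2))) ≈ Mul(20.298, I)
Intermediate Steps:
Function('A')(b) = Add(-90, b)
Pow(Add(Function('A')(-367), Function('Y')(8, 45)), Rational(1, 2)) = Pow(Add(Add(-90, -367), 45), Rational(1, 2)) = Pow(Add(-457, 45), Rational(1, 2)) = Pow(-412, Rational(1, 2)) = Mul(2, I, Pow(103, Rational(1, 2)))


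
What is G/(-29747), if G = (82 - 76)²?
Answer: -36/29747 ≈ -0.0012102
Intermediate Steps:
G = 36 (G = 6² = 36)
G/(-29747) = 36/(-29747) = 36*(-1/29747) = -36/29747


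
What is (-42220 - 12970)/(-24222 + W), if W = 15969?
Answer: 55190/8253 ≈ 6.6873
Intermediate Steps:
(-42220 - 12970)/(-24222 + W) = (-42220 - 12970)/(-24222 + 15969) = -55190/(-8253) = -55190*(-1/8253) = 55190/8253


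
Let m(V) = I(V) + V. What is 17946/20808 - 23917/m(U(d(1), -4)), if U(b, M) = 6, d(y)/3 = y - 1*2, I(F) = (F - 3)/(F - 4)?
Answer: -55281149/17340 ≈ -3188.1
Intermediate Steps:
I(F) = (-3 + F)/(-4 + F)
d(y) = -6 + 3*y (d(y) = 3*(y - 1*2) = 3*(y - 2) = 3*(-2 + y) = -6 + 3*y)
m(V) = V + (-3 + V)/(-4 + V) (m(V) = (-3 + V)/(-4 + V) + V = V + (-3 + V)/(-4 + V))
17946/20808 - 23917/m(U(d(1), -4)) = 17946/20808 - 23917*(-4 + 6)/(-3 + 6 + 6*(-4 + 6)) = 17946*(1/20808) - 23917*2/(-3 + 6 + 6*2) = 997/1156 - 23917*2/(-3 + 6 + 12) = 997/1156 - 23917/((½)*15) = 997/1156 - 23917/15/2 = 997/1156 - 23917*2/15 = 997/1156 - 47834/15 = -55281149/17340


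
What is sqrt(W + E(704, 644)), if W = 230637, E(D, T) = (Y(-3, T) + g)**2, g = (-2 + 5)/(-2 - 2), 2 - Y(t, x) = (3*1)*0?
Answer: sqrt(3690217)/4 ≈ 480.25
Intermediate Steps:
Y(t, x) = 2 (Y(t, x) = 2 - 3*1*0 = 2 - 3*0 = 2 - 1*0 = 2 + 0 = 2)
g = -3/4 (g = 3/(-4) = 3*(-1/4) = -3/4 ≈ -0.75000)
E(D, T) = 25/16 (E(D, T) = (2 - 3/4)**2 = (5/4)**2 = 25/16)
sqrt(W + E(704, 644)) = sqrt(230637 + 25/16) = sqrt(3690217/16) = sqrt(3690217)/4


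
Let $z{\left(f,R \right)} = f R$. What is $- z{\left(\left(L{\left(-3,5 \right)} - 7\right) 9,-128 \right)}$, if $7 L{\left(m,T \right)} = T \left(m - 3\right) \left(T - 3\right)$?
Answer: $- \frac{125568}{7} \approx -17938.0$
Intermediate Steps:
$L{\left(m,T \right)} = \frac{T \left(-3 + T\right) \left(-3 + m\right)}{7}$ ($L{\left(m,T \right)} = \frac{T \left(m - 3\right) \left(T - 3\right)}{7} = \frac{T \left(-3 + m\right) \left(-3 + T\right)}{7} = \frac{T \left(-3 + T\right) \left(-3 + m\right)}{7}$)
$z{\left(f,R \right)} = R f$
$- z{\left(\left(L{\left(-3,5 \right)} - 7\right) 9,-128 \right)} = - \left(-128\right) \left(\frac{1}{7} \cdot 5 \left(9 - 15 - -9 + 5 \left(-3\right)\right) - 7\right) 9 = - \left(-128\right) \left(\frac{1}{7} \cdot 5 \left(9 - 15 + 9 - 15\right) - 7\right) 9 = - \left(-128\right) \left(\frac{1}{7} \cdot 5 \left(-12\right) - 7\right) 9 = - \left(-128\right) \left(- \frac{60}{7} - 7\right) 9 = - \left(-128\right) \left(\left(- \frac{109}{7}\right) 9\right) = - \frac{\left(-128\right) \left(-981\right)}{7} = \left(-1\right) \frac{125568}{7} = - \frac{125568}{7}$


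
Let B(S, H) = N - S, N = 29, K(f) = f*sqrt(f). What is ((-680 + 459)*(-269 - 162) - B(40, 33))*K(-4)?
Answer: -762096*I ≈ -7.621e+5*I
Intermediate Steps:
K(f) = f**(3/2)
B(S, H) = 29 - S
((-680 + 459)*(-269 - 162) - B(40, 33))*K(-4) = ((-680 + 459)*(-269 - 162) - (29 - 1*40))*(-4)**(3/2) = (-221*(-431) - (29 - 40))*(-8*I) = (95251 - 1*(-11))*(-8*I) = (95251 + 11)*(-8*I) = 95262*(-8*I) = -762096*I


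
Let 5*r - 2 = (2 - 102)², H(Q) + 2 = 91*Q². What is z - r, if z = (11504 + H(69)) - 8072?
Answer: 2173403/5 ≈ 4.3468e+5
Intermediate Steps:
H(Q) = -2 + 91*Q²
z = 436681 (z = (11504 + (-2 + 91*69²)) - 8072 = (11504 + (-2 + 91*4761)) - 8072 = (11504 + (-2 + 433251)) - 8072 = (11504 + 433249) - 8072 = 444753 - 8072 = 436681)
r = 10002/5 (r = ⅖ + (2 - 102)²/5 = ⅖ + (⅕)*(-100)² = ⅖ + (⅕)*10000 = ⅖ + 2000 = 10002/5 ≈ 2000.4)
z - r = 436681 - 1*10002/5 = 436681 - 10002/5 = 2173403/5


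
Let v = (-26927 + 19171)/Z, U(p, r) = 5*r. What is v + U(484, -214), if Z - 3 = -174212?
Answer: -26627982/24887 ≈ -1070.0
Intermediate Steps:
Z = -174209 (Z = 3 - 174212 = -174209)
v = 1108/24887 (v = (-26927 + 19171)/(-174209) = -7756*(-1/174209) = 1108/24887 ≈ 0.044521)
v + U(484, -214) = 1108/24887 + 5*(-214) = 1108/24887 - 1070 = -26627982/24887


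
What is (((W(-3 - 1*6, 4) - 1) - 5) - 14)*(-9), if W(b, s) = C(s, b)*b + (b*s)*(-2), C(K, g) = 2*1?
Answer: -306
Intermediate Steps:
C(K, g) = 2
W(b, s) = 2*b - 2*b*s (W(b, s) = 2*b + (b*s)*(-2) = 2*b - 2*b*s)
(((W(-3 - 1*6, 4) - 1) - 5) - 14)*(-9) = (((2*(-3 - 1*6)*(1 - 1*4) - 1) - 5) - 14)*(-9) = (((2*(-3 - 6)*(1 - 4) - 1) - 5) - 14)*(-9) = (((2*(-9)*(-3) - 1) - 5) - 14)*(-9) = (((54 - 1) - 5) - 14)*(-9) = ((53 - 5) - 14)*(-9) = (48 - 14)*(-9) = 34*(-9) = -306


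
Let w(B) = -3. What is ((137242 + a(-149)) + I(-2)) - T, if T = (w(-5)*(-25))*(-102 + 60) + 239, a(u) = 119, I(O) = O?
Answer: 140270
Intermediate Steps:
T = -2911 (T = (-3*(-25))*(-102 + 60) + 239 = 75*(-42) + 239 = -3150 + 239 = -2911)
((137242 + a(-149)) + I(-2)) - T = ((137242 + 119) - 2) - 1*(-2911) = (137361 - 2) + 2911 = 137359 + 2911 = 140270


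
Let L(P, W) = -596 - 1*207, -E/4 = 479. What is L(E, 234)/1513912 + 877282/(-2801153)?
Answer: -1330377073043/4240699140536 ≈ -0.31372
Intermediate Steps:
E = -1916 (E = -4*479 = -1916)
L(P, W) = -803 (L(P, W) = -596 - 207 = -803)
L(E, 234)/1513912 + 877282/(-2801153) = -803/1513912 + 877282/(-2801153) = -803*1/1513912 + 877282*(-1/2801153) = -803/1513912 - 877282/2801153 = -1330377073043/4240699140536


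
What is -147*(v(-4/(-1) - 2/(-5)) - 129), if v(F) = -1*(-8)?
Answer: 17787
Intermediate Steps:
v(F) = 8
-147*(v(-4/(-1) - 2/(-5)) - 129) = -147*(8 - 129) = -147*(-121) = 17787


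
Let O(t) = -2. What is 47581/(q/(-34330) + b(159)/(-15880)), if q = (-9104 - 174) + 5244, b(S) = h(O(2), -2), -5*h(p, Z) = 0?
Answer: 816727865/2017 ≈ 4.0492e+5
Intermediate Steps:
h(p, Z) = 0 (h(p, Z) = -⅕*0 = 0)
b(S) = 0
q = -4034 (q = -9278 + 5244 = -4034)
47581/(q/(-34330) + b(159)/(-15880)) = 47581/(-4034/(-34330) + 0/(-15880)) = 47581/(-4034*(-1/34330) + 0*(-1/15880)) = 47581/(2017/17165 + 0) = 47581/(2017/17165) = 47581*(17165/2017) = 816727865/2017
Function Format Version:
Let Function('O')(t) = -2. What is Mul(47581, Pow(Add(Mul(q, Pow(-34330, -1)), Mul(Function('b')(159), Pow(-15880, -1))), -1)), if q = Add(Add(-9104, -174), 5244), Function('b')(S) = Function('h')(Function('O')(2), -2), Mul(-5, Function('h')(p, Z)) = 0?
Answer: Rational(816727865, 2017) ≈ 4.0492e+5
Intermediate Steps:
Function('h')(p, Z) = 0 (Function('h')(p, Z) = Mul(Rational(-1, 5), 0) = 0)
Function('b')(S) = 0
q = -4034 (q = Add(-9278, 5244) = -4034)
Mul(47581, Pow(Add(Mul(q, Pow(-34330, -1)), Mul(Function('b')(159), Pow(-15880, -1))), -1)) = Mul(47581, Pow(Add(Mul(-4034, Pow(-34330, -1)), Mul(0, Pow(-15880, -1))), -1)) = Mul(47581, Pow(Add(Mul(-4034, Rational(-1, 34330)), Mul(0, Rational(-1, 15880))), -1)) = Mul(47581, Pow(Add(Rational(2017, 17165), 0), -1)) = Mul(47581, Pow(Rational(2017, 17165), -1)) = Mul(47581, Rational(17165, 2017)) = Rational(816727865, 2017)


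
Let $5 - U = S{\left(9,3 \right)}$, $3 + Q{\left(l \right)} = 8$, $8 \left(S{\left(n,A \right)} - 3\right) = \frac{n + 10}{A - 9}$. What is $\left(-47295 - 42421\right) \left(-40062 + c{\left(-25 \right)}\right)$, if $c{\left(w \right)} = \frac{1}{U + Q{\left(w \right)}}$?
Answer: $\frac{1275937542792}{355} \approx 3.5942 \cdot 10^{9}$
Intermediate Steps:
$S{\left(n,A \right)} = 3 + \frac{10 + n}{8 \left(-9 + A\right)}$ ($S{\left(n,A \right)} = 3 + \frac{\left(n + 10\right) \frac{1}{A - 9}}{8} = 3 + \frac{\left(10 + n\right) \frac{1}{-9 + A}}{8} = 3 + \frac{\frac{1}{-9 + A} \left(10 + n\right)}{8} = 3 + \frac{10 + n}{8 \left(-9 + A\right)}$)
$Q{\left(l \right)} = 5$ ($Q{\left(l \right)} = -3 + 8 = 5$)
$U = \frac{115}{48}$ ($U = 5 - \frac{-206 + 9 + 24 \cdot 3}{8 \left(-9 + 3\right)} = 5 - \frac{-206 + 9 + 72}{8 \left(-6\right)} = 5 - \frac{1}{8} \left(- \frac{1}{6}\right) \left(-125\right) = 5 - \frac{125}{48} = \frac{115}{48} \approx 2.3958$)
$c{\left(w \right)} = \frac{48}{355}$ ($c{\left(w \right)} = \frac{1}{\frac{115}{48} + 5} = \frac{1}{\frac{355}{48}} = \frac{48}{355}$)
$\left(-47295 - 42421\right) \left(-40062 + c{\left(-25 \right)}\right) = \left(-47295 - 42421\right) \left(-40062 + \frac{48}{355}\right) = \left(-89716\right) \left(- \frac{14221962}{355}\right) = \frac{1275937542792}{355}$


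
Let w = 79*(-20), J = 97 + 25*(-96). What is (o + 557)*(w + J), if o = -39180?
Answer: 149973109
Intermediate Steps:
J = -2303 (J = 97 - 2400 = -2303)
w = -1580
(o + 557)*(w + J) = (-39180 + 557)*(-1580 - 2303) = -38623*(-3883) = 149973109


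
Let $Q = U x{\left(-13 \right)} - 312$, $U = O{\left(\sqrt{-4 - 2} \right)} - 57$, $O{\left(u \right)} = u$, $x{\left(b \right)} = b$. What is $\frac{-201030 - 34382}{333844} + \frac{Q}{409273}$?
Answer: $- \frac{24051139100}{34158333853} - \frac{13 i \sqrt{6}}{409273} \approx -0.70411 - 7.7805 \cdot 10^{-5} i$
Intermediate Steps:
$U = -57 + i \sqrt{6}$ ($U = \sqrt{-4 - 2} - 57 = \sqrt{-6} - 57 = i \sqrt{6} - 57 = -57 + i \sqrt{6} \approx -57.0 + 2.4495 i$)
$Q = 429 - 13 i \sqrt{6}$ ($Q = \left(-57 + i \sqrt{6}\right) \left(-13\right) - 312 = \left(741 - 13 i \sqrt{6}\right) - 312 = 429 - 13 i \sqrt{6} \approx 429.0 - 31.843 i$)
$\frac{-201030 - 34382}{333844} + \frac{Q}{409273} = \frac{-201030 - 34382}{333844} + \frac{429 - 13 i \sqrt{6}}{409273} = \left(-235412\right) \frac{1}{333844} + \left(429 - 13 i \sqrt{6}\right) \frac{1}{409273} = - \frac{58853}{83461} + \left(\frac{429}{409273} - \frac{13 i \sqrt{6}}{409273}\right) = - \frac{24051139100}{34158333853} - \frac{13 i \sqrt{6}}{409273}$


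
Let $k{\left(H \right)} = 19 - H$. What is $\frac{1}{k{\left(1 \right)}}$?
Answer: $\frac{1}{18} \approx 0.055556$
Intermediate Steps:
$\frac{1}{k{\left(1 \right)}} = \frac{1}{19 - 1} = \frac{1}{18}$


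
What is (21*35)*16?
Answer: 11760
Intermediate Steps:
(21*35)*16 = 735*16 = 11760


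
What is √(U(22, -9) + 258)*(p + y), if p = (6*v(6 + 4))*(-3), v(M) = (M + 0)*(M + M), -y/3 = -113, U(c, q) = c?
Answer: -6522*√70 ≈ -54567.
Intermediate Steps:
y = 339 (y = -3*(-113) = 339)
v(M) = 2*M² (v(M) = M*(2*M) = 2*M²)
p = -3600 (p = (6*(2*(6 + 4)²))*(-3) = (6*(2*10²))*(-3) = (6*(2*100))*(-3) = (6*200)*(-3) = 1200*(-3) = -3600)
√(U(22, -9) + 258)*(p + y) = √(22 + 258)*(-3600 + 339) = √280*(-3261) = (2*√70)*(-3261) = -6522*√70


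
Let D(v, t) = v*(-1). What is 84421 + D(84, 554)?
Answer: 84337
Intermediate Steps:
D(v, t) = -v
84421 + D(84, 554) = 84421 - 1*84 = 84421 - 84 = 84337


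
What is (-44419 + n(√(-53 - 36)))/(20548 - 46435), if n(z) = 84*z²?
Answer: 51895/25887 ≈ 2.0047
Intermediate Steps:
(-44419 + n(√(-53 - 36)))/(20548 - 46435) = (-44419 + 84*(√(-53 - 36))²)/(20548 - 46435) = (-44419 + 84*(√(-89))²)/(-25887) = (-44419 + 84*(I*√89)²)*(-1/25887) = (-44419 + 84*(-89))*(-1/25887) = (-44419 - 7476)*(-1/25887) = -51895*(-1/25887) = 51895/25887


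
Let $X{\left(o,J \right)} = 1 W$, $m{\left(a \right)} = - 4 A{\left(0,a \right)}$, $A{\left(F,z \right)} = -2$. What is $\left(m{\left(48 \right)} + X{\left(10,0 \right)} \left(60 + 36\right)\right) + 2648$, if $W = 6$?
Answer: $3232$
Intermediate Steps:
$m{\left(a \right)} = 8$ ($m{\left(a \right)} = \left(-4\right) \left(-2\right) = 8$)
$X{\left(o,J \right)} = 6$ ($X{\left(o,J \right)} = 1 \cdot 6 = 6$)
$\left(m{\left(48 \right)} + X{\left(10,0 \right)} \left(60 + 36\right)\right) + 2648 = \left(8 + 6 \left(60 + 36\right)\right) + 2648 = \left(8 + 6 \cdot 96\right) + 2648 = \left(8 + 576\right) + 2648 = 584 + 2648 = 3232$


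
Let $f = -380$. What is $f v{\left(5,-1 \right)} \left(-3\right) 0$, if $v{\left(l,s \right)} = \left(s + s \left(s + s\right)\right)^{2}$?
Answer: $0$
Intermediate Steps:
$v{\left(l,s \right)} = \left(s + 2 s^{2}\right)^{2}$ ($v{\left(l,s \right)} = \left(s + s 2 s\right)^{2} = \left(s + 2 s^{2}\right)^{2}$)
$f v{\left(5,-1 \right)} \left(-3\right) 0 = - 380 \left(-1\right)^{2} \left(1 + 2 \left(-1\right)\right)^{2} \left(-3\right) 0 = - 380 \cdot 1 \left(1 - 2\right)^{2} \left(-3\right) 0 = - 380 \cdot 1 \left(-1\right)^{2} \left(-3\right) 0 = - 380 \cdot 1 \cdot 1 \left(-3\right) 0 = - 380 \cdot 1 \left(-3\right) 0 = - 380 \left(\left(-3\right) 0\right) = \left(-380\right) 0 = 0$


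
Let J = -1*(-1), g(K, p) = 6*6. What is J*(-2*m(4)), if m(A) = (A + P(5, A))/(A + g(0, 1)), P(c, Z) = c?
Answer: -9/20 ≈ -0.45000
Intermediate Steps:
g(K, p) = 36
m(A) = (5 + A)/(36 + A) (m(A) = (A + 5)/(A + 36) = (5 + A)/(36 + A))
J = 1
J*(-2*m(4)) = 1*(-2*(5 + 4)/(36 + 4)) = 1*(-2*9/40) = 1*(-9/20) = -9/20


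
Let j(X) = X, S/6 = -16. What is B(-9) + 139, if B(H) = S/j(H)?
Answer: 449/3 ≈ 149.67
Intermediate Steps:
S = -96 (S = 6*(-16) = -96)
B(H) = -96/H
B(-9) + 139 = -96/(-9) + 139 = -96*(-⅑) + 139 = 32/3 + 139 = 449/3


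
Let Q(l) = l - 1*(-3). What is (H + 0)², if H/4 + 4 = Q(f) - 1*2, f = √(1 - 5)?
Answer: 80 - 192*I ≈ 80.0 - 192.0*I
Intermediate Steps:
f = 2*I (f = √(-4) = 2*I ≈ 2.0*I)
Q(l) = 3 + l (Q(l) = l + 3 = 3 + l)
H = -12 + 8*I (H = -16 + 4*((3 + 2*I) - 1*2) = -16 + 4*((3 + 2*I) - 2) = -16 + 4*(1 + 2*I) = -16 + (4 + 8*I) = -12 + 8*I ≈ -12.0 + 8.0*I)
(H + 0)² = ((-12 + 8*I) + 0)² = (-12 + 8*I)²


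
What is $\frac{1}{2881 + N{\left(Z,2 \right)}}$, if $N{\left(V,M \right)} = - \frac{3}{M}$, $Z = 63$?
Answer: $\frac{2}{5759} \approx 0.00034728$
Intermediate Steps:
$\frac{1}{2881 + N{\left(Z,2 \right)}} = \frac{1}{2881 - \frac{3}{2}} = \frac{1}{\frac{5759}{2}} = \frac{2}{5759}$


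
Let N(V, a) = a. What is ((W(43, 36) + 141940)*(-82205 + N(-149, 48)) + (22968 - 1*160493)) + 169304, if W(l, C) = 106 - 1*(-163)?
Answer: -11683433034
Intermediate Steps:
W(l, C) = 269 (W(l, C) = 106 + 163 = 269)
((W(43, 36) + 141940)*(-82205 + N(-149, 48)) + (22968 - 1*160493)) + 169304 = ((269 + 141940)*(-82205 + 48) + (22968 - 1*160493)) + 169304 = (142209*(-82157) + (22968 - 160493)) + 169304 = (-11683464813 - 137525) + 169304 = -11683602338 + 169304 = -11683433034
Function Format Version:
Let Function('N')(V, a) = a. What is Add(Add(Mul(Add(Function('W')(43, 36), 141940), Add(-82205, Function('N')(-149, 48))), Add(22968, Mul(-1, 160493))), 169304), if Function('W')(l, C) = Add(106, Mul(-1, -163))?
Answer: -11683433034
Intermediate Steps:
Function('W')(l, C) = 269 (Function('W')(l, C) = Add(106, 163) = 269)
Add(Add(Mul(Add(Function('W')(43, 36), 141940), Add(-82205, Function('N')(-149, 48))), Add(22968, Mul(-1, 160493))), 169304) = Add(Add(Mul(Add(269, 141940), Add(-82205, 48)), Add(22968, Mul(-1, 160493))), 169304) = Add(Add(Mul(142209, -82157), Add(22968, -160493)), 169304) = Add(Add(-11683464813, -137525), 169304) = Add(-11683602338, 169304) = -11683433034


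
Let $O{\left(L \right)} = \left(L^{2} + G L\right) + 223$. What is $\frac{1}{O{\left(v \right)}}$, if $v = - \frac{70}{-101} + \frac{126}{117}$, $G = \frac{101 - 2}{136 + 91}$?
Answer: $\frac{391340963}{88797146089} \approx 0.0044071$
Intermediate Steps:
$G = \frac{99}{227} \approx 0.43612$
$v = \frac{2324}{1313}$ ($v = \left(-70\right) \left(- \frac{1}{101}\right) + 126 \cdot \frac{1}{117} = \frac{70}{101} + \frac{14}{13} = \frac{2324}{1313} \approx 1.77$)
$O{\left(L \right)} = 223 + L^{2} + \frac{99 L}{227}$ ($O{\left(L \right)} = \left(L^{2} + \frac{99 L}{227}\right) + 223 = 223 + L^{2} + \frac{99 L}{227}$)
$\frac{1}{O{\left(v \right)}} = \frac{1}{223 + \left(\frac{2324}{1313}\right)^{2} + \frac{99}{227} \cdot \frac{2324}{1313}} = \frac{1}{223 + \frac{5400976}{1723969} + \frac{230076}{298051}} = \frac{1}{\frac{88797146089}{391340963}} = \frac{391340963}{88797146089}$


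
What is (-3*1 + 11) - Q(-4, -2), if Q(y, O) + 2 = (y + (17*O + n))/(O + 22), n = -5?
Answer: 243/20 ≈ 12.150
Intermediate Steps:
Q(y, O) = -2 + (-5 + y + 17*O)/(22 + O) (Q(y, O) = -2 + (y + (17*O - 5))/(O + 22) = -2 + (y + (-5 + 17*O))/(22 + O) = -2 + (-5 + y + 17*O)/(22 + O))
(-3*1 + 11) - Q(-4, -2) = (-3*1 + 11) - (-49 - 4 + 15*(-2))/(22 - 2) = (-3 + 11) - (-49 - 4 - 30)/20 = 8 - (-83)/20 = 8 - 1*(-83/20) = 8 + 83/20 = 243/20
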